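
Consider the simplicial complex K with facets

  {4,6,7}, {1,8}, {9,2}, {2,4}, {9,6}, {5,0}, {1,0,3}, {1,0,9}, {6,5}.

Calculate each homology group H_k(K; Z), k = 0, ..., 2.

H_0 = Z,  H_1 = Z^2,  H_2 = 0.

Order the vertices as 0 < 1 < 2 < 3 < 4 < 5 < 6 < 7 < 8 < 9. Listing each simplex with vertices in this order, K has dimension 2 with simplices:

  0-simplices (10): [0], [1], [2], [3], [4], [5], [6], [7], [8], [9]
  1-simplices (14): [0,1], [0,3], [0,5], [0,9], [1,3], [1,8], [1,9], [2,4], [2,9], [4,6], [4,7], [5,6], [6,7], [6,9]
  2-simplices (3): [0,1,3], [0,1,9], [4,6,7]

Hence C_0 ≅ Z^10, C_1 ≅ Z^14, C_2 ≅ Z^3.

The boundary map ∂_1: C_1 → C_0 sends each edge [p,q] (with p < q) to q − p.
As a 10×14 matrix over Z this has rank 9, with invariant factors (1,1,1,1,1,1,1,1,1).

∂_2: C_2 → C_1 maps a triangle to the signed sum of its edges. For instance
  ∂[4,6,7] = [6,7] − [4,7] + [4,6],
  ∂[0,1,9] = [1,9] − [0,9] + [0,1].
This gives a 14×3 integer matrix of rank 3; reducing to Smith normal form yields diagonal entries (1,1,1).

Reading off H_k = ker ∂_k / im ∂_{k+1}:

  H_0: rank C_0 − rank ∂_1 = 10 − 9 = 1, and the invariant factors of ∂_1 are all 1, so H_0 = Z.
  H_1: rank ker ∂_1 − rank ∂_2 = (14 − 9) − 3 = 2, and the invariant factors of ∂_2 are all 1, so H_1 = Z^2.
  H_2: rank ker ∂_2 − rank ∂_3 = (3 − 3) − 0 = 0, and there is no ∂_3, so H_2 = 0.

As a check, the Euler characteristic is 10 − 14 + 3 = -1, which agrees with 1 − 2 + 0 = -1.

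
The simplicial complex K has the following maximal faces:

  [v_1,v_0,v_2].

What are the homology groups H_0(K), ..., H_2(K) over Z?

H_0 ≅ Z,  H_1 = 0,  H_2 = 0.

Order the vertices as v_0 < v_1 < v_2. Listing each simplex with vertices in this order, K has dimension 2 with simplices:

  0-simplices (3): [v_0], [v_1], [v_2]
  1-simplices (3): [v_0,v_1], [v_0,v_2], [v_1,v_2]
  2-simplices (1): [v_0,v_1,v_2]

Hence C_0 ≅ Z^3, C_1 ≅ Z^3, C_2 ≅ Z^1.

∂_1: C_1 → C_0 sends each edge [p,q] (with p < q) to q − p.
As a 3×3 matrix over Z this has rank 2, with invariant factors (1,1).

Boundary ∂_2: C_2 → C_1 acts by ∂[p,q,r] = [q,r] − [p,r] + [p,q]. For instance
  ∂[v_0,v_1,v_2] = [v_1,v_2] − [v_0,v_2] + [v_0,v_1].
As a 3×1 matrix over Z this has rank 1, with invariant factors (1).

Computing H_k = (kernel of ∂_k) / (image of ∂_{k+1}):

  H_0: rank C_0 − rank ∂_1 = 3 − 2 = 1, and the invariant factors of ∂_1 are all 1, so H_0 ≅ Z.
  H_1: rank ker ∂_1 − rank ∂_2 = (3 − 2) − 1 = 0, and the invariant factors of ∂_2 are all 1, so H_1 ≅ 0.
  H_2: rank ker ∂_2 − rank ∂_3 = (1 − 1) − 0 = 0, and there is no ∂_3, so H_2 ≅ 0.

As a check, the Euler characteristic is 3 − 3 + 1 = 1, which agrees with 1 − 0 + 0 = 1.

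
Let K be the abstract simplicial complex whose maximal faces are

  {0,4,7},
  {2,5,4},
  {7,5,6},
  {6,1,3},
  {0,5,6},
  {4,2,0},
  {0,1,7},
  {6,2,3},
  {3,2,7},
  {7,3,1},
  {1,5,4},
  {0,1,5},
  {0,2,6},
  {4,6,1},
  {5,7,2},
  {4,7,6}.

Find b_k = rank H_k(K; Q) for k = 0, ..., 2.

b_0 = 1, b_1 = 2, b_2 = 1.

Take the total order 0 < 1 < 2 < 3 < 4 < 5 < 6 < 7 on the vertex set. Then K (dimension 2) consists of the simplices:

  0-simplices (8): [0], [1], [2], [3], [4], [5], [6], [7]
  1-simplices (24): (24 of them)
  2-simplices (16): [0,1,5], [0,1,7], [0,2,4], [0,2,6], [0,4,7], [0,5,6], [1,3,6], [1,3,7], [1,4,5], [1,4,6], [2,3,6], [2,3,7], [2,4,5], [2,5,7], [4,6,7], [5,6,7]

giving chain groups C_0 ≅ Z^8, C_1 ≅ Z^24, C_2 ≅ Z^16.

∂_1: C_1 → C_0 sends each edge [p,q] (with p < q) to q − p.
The 8×24 boundary matrix has rank 7 and Smith normal form diag(1,1,1,1,1,1,1).

∂_2: C_2 → C_1 sends each 2-simplex [p,q,r] to [q,r] − [p,r] + [p,q]. For instance
  ∂[0,5,6] = [5,6] − [0,6] + [0,5],
  ∂[0,2,4] = [2,4] − [0,4] + [0,2].
The 24×16 boundary matrix has rank 15 and Smith normal form diag(1,1,1,1,1,1,1,1,1,1,1,1,1,1,1).

Reading off H_k = ker ∂_k / im ∂_{k+1}:

  H_0: rank C_0 − rank ∂_1 = 8 − 7 = 1, and the invariant factors of ∂_1 are all 1, so H_0 ≅ Z.
  H_1: rank ker ∂_1 − rank ∂_2 = (24 − 7) − 15 = 2, and the invariant factors of ∂_2 are all 1, so H_1 ≅ Z^2.
  H_2: rank ker ∂_2 − rank ∂_3 = (16 − 15) − 0 = 1, and there is no ∂_3, so H_2 ≅ Z.

(K is a triangulation of the torus T^2.)

Hence the Betti numbers are b_0 = 1, b_1 = 2, b_2 = 1.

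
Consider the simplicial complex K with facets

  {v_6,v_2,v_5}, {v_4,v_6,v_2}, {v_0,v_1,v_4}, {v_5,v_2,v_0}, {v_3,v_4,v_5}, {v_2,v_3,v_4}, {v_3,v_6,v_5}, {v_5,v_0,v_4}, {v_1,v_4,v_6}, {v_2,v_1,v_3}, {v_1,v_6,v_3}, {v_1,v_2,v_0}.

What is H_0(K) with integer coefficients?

H_0 ≅ Z.

Fix the vertex order v_0 < v_1 < v_2 < v_3 < v_4 < v_5 < v_6 and write every simplex with vertices in increasing order. Then dim K = 2 and the simplices of K are:

  0-simplices (7): [v_0], [v_1], [v_2], [v_3], [v_4], [v_5], [v_6]
  1-simplices (18): (18 of them)
  2-simplices (12): (12 of them)

giving chain groups C_0 ≅ Z^7, C_1 ≅ Z^18, C_2 ≅ Z^12.

The boundary map ∂_1: C_1 → C_0 sends each edge [p,q] (with p < q) to q − p.
This gives a 7×18 integer matrix of rank 6; reducing to Smith normal form yields diagonal entries (1,1,1,1,1,1).

Boundary ∂_2: C_2 → C_1 sends each 2-simplex [p,q,r] to [q,r] − [p,r] + [p,q]. For instance
  ∂[v_1,v_4,v_6] = [v_4,v_6] − [v_1,v_6] + [v_1,v_4],
  ∂[v_0,v_4,v_5] = [v_4,v_5] − [v_0,v_5] + [v_0,v_4].
The 18×12 boundary matrix has rank 12 and Smith normal form diag(1,1,1,1,1,1,1,1,1,1,1,2).

Computing H_k = (kernel of ∂_k) / (image of ∂_{k+1}):

  H_0: rank C_0 − rank ∂_1 = 7 − 6 = 1, and the invariant factors of ∂_1 are all 1, so H_0 = Z.

(K is a triangulation of the real projective plane RP^2.)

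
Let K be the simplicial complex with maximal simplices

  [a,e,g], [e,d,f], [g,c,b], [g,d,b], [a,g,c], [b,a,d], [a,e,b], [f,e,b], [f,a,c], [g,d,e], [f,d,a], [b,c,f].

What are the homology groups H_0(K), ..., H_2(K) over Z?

K has 7 vertices, 18 edges, 12 triangles.
rank ∂_0 = 0, rank ∂_1 = 6 ⇒ b_0 = 7 − 0 − 6 = 1; all invariant factors of ∂_1 are 1 so no torsion. So H_0 ≅ Z.
rank ∂_1 = 6, rank ∂_2 = 12 ⇒ b_1 = 18 − 6 − 12 = 0; ∂_2 has invariant factor(s) [2] giving torsion. So H_1 ≅ Z/2.
rank ∂_2 = 12, rank ∂_3 = 0 ⇒ b_2 = 12 − 12 − 0 = 0. So H_2 ≅ 0.

H_0 = Z,  H_1 = Z/2,  H_2 = 0.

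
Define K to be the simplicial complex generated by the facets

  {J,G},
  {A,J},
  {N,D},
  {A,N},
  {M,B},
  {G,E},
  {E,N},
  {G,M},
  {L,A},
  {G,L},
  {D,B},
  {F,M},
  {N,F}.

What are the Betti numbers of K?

b_0 = 1, b_1 = 4.

We work with the vertex ordering A < B < D < E < F < G < J < L < M < N. The simplices of K, each written with vertices in increasing order, are:

  0-simplices (10): A, B, D, E, F, G, J, L, M, N
  1-simplices (13): AJ, AL, AN, BD, BM, DN, EG, EN, FM, FN, GJ, GL, GM

so the chain groups are C_0 ≅ Z^10, C_1 ≅ Z^13.

The boundary map ∂_1: C_1 → C_0 sends each edge [p,q] (with p < q) to q − p. For instance
  ∂AL = L − A.
The resulting 10×13 matrix has rank 9, and its Smith normal form has invariant factors (1,1,1,1,1,1,1,1,1).

From H_k ≅ ker(∂_k) / im(∂_{k+1}) we obtain:

  H_0: rank C_0 − rank ∂_1 = 10 − 9 = 1, and the invariant factors of ∂_1 are all 1, so H_0 ≅ Z.
  H_1: rank ker ∂_1 − rank ∂_2 = (13 − 9) − 0 = 4, and there is no ∂_2, so H_1 ≅ Z^4.

Hence the Betti numbers are b_0 = 1, b_1 = 4.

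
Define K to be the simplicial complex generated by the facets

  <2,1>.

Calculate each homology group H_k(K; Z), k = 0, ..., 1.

Fix the vertex order 1 < 2 and write every simplex with vertices in increasing order. Then dim K = 1 and the simplices of K are:

  0-simplices (2): [1], [2]
  1-simplices (1): [1,2]

giving chain groups C_0 ≅ Z^2, C_1 ≅ Z^1.

Boundary ∂_1: C_1 → C_0 sends each edge [p,q] (with p < q) to q − p. For instance
  ∂[1,2] = [2] − [1].
As a 2×1 matrix over Z this has rank 1, with invariant factors (1).

Computing H_k = (kernel of ∂_k) / (image of ∂_{k+1}):

  H_0: rank C_0 − rank ∂_1 = 2 − 1 = 1, and the invariant factors of ∂_1 are all 1, so H_0 = Z.
  H_1: rank ker ∂_1 − rank ∂_2 = (1 − 1) − 0 = 0, and there is no ∂_2, so H_1 = 0.

H_0 ≅ Z,  H_1 = 0.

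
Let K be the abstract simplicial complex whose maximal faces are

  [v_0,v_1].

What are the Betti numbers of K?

b_0 = 1, b_1 = 0.

Take the total order v_0 < v_1 on the vertex set. Then K (dimension 1) consists of the simplices:

  0-simplices (2): [v_0], [v_1]
  1-simplices (1): [v_0,v_1]

so the chain groups are C_0 ≅ Z^2, C_1 ≅ Z^1.

The boundary map ∂_1: C_1 → C_0 is given by ∂[p,q] = [q] − [p]. For instance
  ∂[v_0,v_1] = [v_1] − [v_0].
This gives a 2×1 integer matrix of rank 1; reducing to Smith normal form yields diagonal entries (1).

Reading off H_k = ker ∂_k / im ∂_{k+1}:

  H_0: rank C_0 − rank ∂_1 = 2 − 1 = 1, and the invariant factors of ∂_1 are all 1, so H_0 ≅ Z.
  H_1: rank ker ∂_1 − rank ∂_2 = (1 − 1) − 0 = 0, and there is no ∂_2, so H_1 ≅ 0.

Hence the Betti numbers are b_0 = 1, b_1 = 0.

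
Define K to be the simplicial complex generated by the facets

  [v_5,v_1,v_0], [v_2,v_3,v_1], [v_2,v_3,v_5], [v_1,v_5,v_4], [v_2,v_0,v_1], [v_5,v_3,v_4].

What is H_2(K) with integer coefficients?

H_2 ≅ 0.

Take the total order v_0 < v_1 < v_2 < v_3 < v_4 < v_5 on the vertex set. Then K (dimension 2) consists of the simplices:

  0-simplices (6): [v_0], [v_1], [v_2], [v_3], [v_4], [v_5]
  1-simplices (12): [v_0,v_1], [v_0,v_2], [v_0,v_5], [v_1,v_2], [v_1,v_3], [v_1,v_4], [v_1,v_5], [v_2,v_3], [v_2,v_5], [v_3,v_4], [v_3,v_5], [v_4,v_5]
  2-simplices (6): [v_0,v_1,v_2], [v_0,v_1,v_5], [v_1,v_2,v_3], [v_1,v_4,v_5], [v_2,v_3,v_5], [v_3,v_4,v_5]

so the chain groups are C_0 ≅ Z^6, C_1 ≅ Z^12, C_2 ≅ Z^6.

Boundary ∂_1: C_1 → C_0 maps an edge to its endpoints' difference, ∂[p,q] = q − p. For instance
  ∂[v_0,v_5] = [v_5] − [v_0].
The resulting 6×12 matrix has rank 5, and its Smith normal form has invariant factors (1,1,1,1,1).

Boundary ∂_2: C_2 → C_1 acts by ∂[p,q,r] = [q,r] − [p,r] + [p,q]. For instance
  ∂[v_1,v_2,v_3] = [v_2,v_3] − [v_1,v_3] + [v_1,v_2],
  ∂[v_2,v_3,v_5] = [v_3,v_5] − [v_2,v_5] + [v_2,v_3].
The resulting 12×6 matrix has rank 6, and its Smith normal form has invariant factors (1,1,1,1,1,1).

Now H_k = ker ∂_k / im ∂_{k+1}, so:

  H_2: rank ker ∂_2 − rank ∂_3 = (6 − 6) − 0 = 0, and there is no ∂_3, so H_2 ≅ 0.

(K is a triangulation of the cylinder S^1 x I.)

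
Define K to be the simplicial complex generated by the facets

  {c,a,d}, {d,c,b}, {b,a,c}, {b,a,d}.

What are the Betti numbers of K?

We work with the vertex ordering a < b < c < d. The simplices of K, each written with vertices in increasing order, are:

  0-simplices (4): a, b, c, d
  1-simplices (6): ab, ac, ad, bc, bd, cd
  2-simplices (4): abc, abd, acd, bcd

so the chain groups are C_0 ≅ Z^4, C_1 ≅ Z^6, C_2 ≅ Z^4.

Boundary ∂_1: C_1 → C_0 maps an edge to its endpoints' difference, ∂[p,q] = q − p. For instance
  ∂bd = d − b.
The 4×6 boundary matrix has rank 3 and Smith normal form diag(1,1,1).

The boundary map ∂_2: C_2 → C_1 maps a triangle to the signed sum of its edges. For instance
  ∂bcd = cd − bd + bc,
  ∂acd = cd − ad + ac.
The 6×4 boundary matrix has rank 3 and Smith normal form diag(1,1,1).

Now H_k = ker ∂_k / im ∂_{k+1}, so:

  H_0: rank C_0 − rank ∂_1 = 4 − 3 = 1, and the invariant factors of ∂_1 are all 1, so H_0 ≅ Z.
  H_1: rank ker ∂_1 − rank ∂_2 = (6 − 3) − 3 = 0, and the invariant factors of ∂_2 are all 1, so H_1 ≅ 0.
  H_2: rank ker ∂_2 − rank ∂_3 = (4 − 3) − 0 = 1, and there is no ∂_3, so H_2 ≅ Z.

As a check, the Euler characteristic is 4 − 6 + 4 = 2, which agrees with 1 − 0 + 1 = 2.

Hence the Betti numbers are b_0 = 1, b_1 = 0, b_2 = 1.

b_0 = 1, b_1 = 0, b_2 = 1.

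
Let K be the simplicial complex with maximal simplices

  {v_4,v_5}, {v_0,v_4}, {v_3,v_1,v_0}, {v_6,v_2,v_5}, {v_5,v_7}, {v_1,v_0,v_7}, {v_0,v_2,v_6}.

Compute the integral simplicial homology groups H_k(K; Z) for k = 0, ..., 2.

H_0 = Z,  H_1 = Z^2,  H_2 = 0.

We work with the vertex ordering v_0 < v_1 < v_2 < v_3 < v_4 < v_5 < v_6 < v_7. The simplices of K, each written with vertices in increasing order, are:

  0-simplices (8): [v_0], [v_1], [v_2], [v_3], [v_4], [v_5], [v_6], [v_7]
  1-simplices (13): [v_0,v_1], [v_0,v_2], [v_0,v_3], [v_0,v_4], [v_0,v_6], [v_0,v_7], [v_1,v_3], [v_1,v_7], [v_2,v_5], [v_2,v_6], [v_4,v_5], [v_5,v_6], [v_5,v_7]
  2-simplices (4): [v_0,v_1,v_3], [v_0,v_1,v_7], [v_0,v_2,v_6], [v_2,v_5,v_6]

so the chain groups are C_0 ≅ Z^8, C_1 ≅ Z^13, C_2 ≅ Z^4.

Boundary ∂_1: C_1 → C_0 maps an edge to its endpoints' difference, ∂[p,q] = q − p.
This gives a 8×13 integer matrix of rank 7; reducing to Smith normal form yields diagonal entries (1,1,1,1,1,1,1).

Boundary ∂_2: C_2 → C_1 acts by ∂[p,q,r] = [q,r] − [p,r] + [p,q]. For instance
  ∂[v_2,v_5,v_6] = [v_5,v_6] − [v_2,v_6] + [v_2,v_5],
  ∂[v_0,v_1,v_7] = [v_1,v_7] − [v_0,v_7] + [v_0,v_1].
The resulting 13×4 matrix has rank 4, and its Smith normal form has invariant factors (1,1,1,1).

From H_k ≅ ker(∂_k) / im(∂_{k+1}) we obtain:

  H_0: rank C_0 − rank ∂_1 = 8 − 7 = 1, and the invariant factors of ∂_1 are all 1, so H_0 = Z.
  H_1: rank ker ∂_1 − rank ∂_2 = (13 − 7) − 4 = 2, and the invariant factors of ∂_2 are all 1, so H_1 = Z^2.
  H_2: rank ker ∂_2 − rank ∂_3 = (4 − 4) − 0 = 0, and there is no ∂_3, so H_2 = 0.

As a check, the Euler characteristic is 8 − 13 + 4 = -1, which agrees with 1 − 2 + 0 = -1.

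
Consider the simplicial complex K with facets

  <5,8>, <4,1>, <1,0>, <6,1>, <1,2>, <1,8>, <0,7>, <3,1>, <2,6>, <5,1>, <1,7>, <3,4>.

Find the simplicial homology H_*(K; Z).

Order the vertices as 0 < 1 < 2 < 3 < 4 < 5 < 6 < 7 < 8. Listing each simplex with vertices in this order, K has dimension 1 with simplices:

  0-simplices (9): [0], [1], [2], [3], [4], [5], [6], [7], [8]
  1-simplices (12): [0,1], [0,7], [1,2], [1,3], [1,4], [1,5], [1,6], [1,7], [1,8], [2,6], [3,4], [5,8]

so the chain groups are C_0 ≅ Z^9, C_1 ≅ Z^12.

The boundary map ∂_1: C_1 → C_0 is given by ∂[p,q] = [q] − [p]. For instance
  ∂[1,6] = [6] − [1].
This gives a 9×12 integer matrix of rank 8; reducing to Smith normal form yields diagonal entries (1,1,1,1,1,1,1,1).

Now H_k = ker ∂_k / im ∂_{k+1}, so:

  H_0: rank C_0 − rank ∂_1 = 9 − 8 = 1, and the invariant factors of ∂_1 are all 1, so H_0 = Z.
  H_1: rank ker ∂_1 − rank ∂_2 = (12 − 8) − 0 = 4, and there is no ∂_2, so H_1 = Z^4.

As a check, the Euler characteristic is 9 − 12 = -3, which agrees with 1 − 4 = -3.

H_0 = Z,  H_1 = Z^4.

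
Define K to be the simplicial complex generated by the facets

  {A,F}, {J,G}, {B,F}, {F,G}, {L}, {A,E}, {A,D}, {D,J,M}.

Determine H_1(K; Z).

H_1 ≅ Z.

Fix the vertex order A < B < D < E < F < G < J < L < M and write every simplex with vertices in increasing order. Then dim K = 2 and the simplices of K are:

  0-simplices (9): A, B, D, E, F, G, J, L, M
  1-simplices (9): AD, AE, AF, BF, DJ, DM, FG, GJ, JM
  2-simplices (1): DJM

giving chain groups C_0 ≅ Z^9, C_1 ≅ Z^9, C_2 ≅ Z^1.

∂_1: C_1 → C_0 sends each edge [p,q] (with p < q) to q − p. For instance
  ∂DM = M − D.
As a 9×9 matrix over Z this has rank 7, with invariant factors (1,1,1,1,1,1,1).

The boundary map ∂_2: C_2 → C_1 maps a triangle to the signed sum of its edges. For instance
  ∂DJM = JM − DM + DJ.
The resulting 9×1 matrix has rank 1, and its Smith normal form has invariant factors (1).

From H_k ≅ ker(∂_k) / im(∂_{k+1}) we obtain:

  H_1: rank ker ∂_1 − rank ∂_2 = (9 − 7) − 1 = 1, and the invariant factors of ∂_2 are all 1, so H_1 = Z.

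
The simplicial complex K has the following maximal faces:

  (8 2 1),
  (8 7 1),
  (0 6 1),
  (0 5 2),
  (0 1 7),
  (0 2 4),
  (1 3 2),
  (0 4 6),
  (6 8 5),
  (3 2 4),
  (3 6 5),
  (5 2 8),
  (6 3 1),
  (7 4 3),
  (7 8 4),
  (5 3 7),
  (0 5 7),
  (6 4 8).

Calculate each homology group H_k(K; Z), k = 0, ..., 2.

Order the vertices as 0 < 1 < 2 < 3 < 4 < 5 < 6 < 7 < 8. Listing each simplex with vertices in this order, K has dimension 2 with simplices:

  0-simplices (9): [0], [1], [2], [3], [4], [5], [6], [7], [8]
  1-simplices (27): (27 of them)
  2-simplices (18): [0,1,6], [0,1,7], [0,2,4], [0,2,5], [0,4,6], [0,5,7], [1,2,3], [1,2,8], [1,3,6], [1,7,8], [2,3,4], [2,5,8], [3,4,7], [3,5,6], [3,5,7], [4,6,8], [4,7,8], [5,6,8]

giving chain groups C_0 ≅ Z^9, C_1 ≅ Z^27, C_2 ≅ Z^18.

∂_1: C_1 → C_0 is given by ∂[p,q] = [q] − [p]. For instance
  ∂[1,3] = [3] − [1].
This gives a 9×27 integer matrix of rank 8; reducing to Smith normal form yields diagonal entries (1,1,1,1,1,1,1,1).

Boundary ∂_2: C_2 → C_1 maps a triangle to the signed sum of its edges. For instance
  ∂[0,5,7] = [5,7] − [0,7] + [0,5],
  ∂[1,7,8] = [7,8] − [1,8] + [1,7].
As a 27×18 matrix over Z this has rank 17, with invariant factors (1,1,1,1,1,1,1,1,1,1,1,1,1,1,1,1,1).

Reading off H_k = ker ∂_k / im ∂_{k+1}:

  H_0: rank C_0 − rank ∂_1 = 9 − 8 = 1, and the invariant factors of ∂_1 are all 1, so H_0 = Z.
  H_1: rank ker ∂_1 − rank ∂_2 = (27 − 8) − 17 = 2, and the invariant factors of ∂_2 are all 1, so H_1 = Z^2.
  H_2: rank ker ∂_2 − rank ∂_3 = (18 − 17) − 0 = 1, and there is no ∂_3, so H_2 = Z.

H_0 ≅ Z,  H_1 ≅ Z^2,  H_2 ≅ Z.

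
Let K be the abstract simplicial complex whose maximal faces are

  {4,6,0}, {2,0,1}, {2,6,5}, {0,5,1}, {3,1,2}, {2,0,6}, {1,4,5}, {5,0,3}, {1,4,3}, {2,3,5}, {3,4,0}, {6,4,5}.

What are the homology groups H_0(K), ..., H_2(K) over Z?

H_0 ≅ Z,  H_1 ≅ Z/2Z,  H_2 = 0.

We work with the vertex ordering 0 < 1 < 2 < 3 < 4 < 5 < 6. The simplices of K, each written with vertices in increasing order, are:

  0-simplices (7): [0], [1], [2], [3], [4], [5], [6]
  1-simplices (18): [0,1], [0,2], [0,3], [0,4], [0,5], [0,6], [1,2], [1,3], [1,4], [1,5], [2,3], [2,5], [2,6], [3,4], [3,5], [4,5], [4,6], [5,6]
  2-simplices (12): [0,1,2], [0,1,5], [0,2,6], [0,3,4], [0,3,5], [0,4,6], [1,2,3], [1,3,4], [1,4,5], [2,3,5], [2,5,6], [4,5,6]

Hence C_0 ≅ Z^7, C_1 ≅ Z^18, C_2 ≅ Z^12.

∂_1: C_1 → C_0 is given by ∂[p,q] = [q] − [p].
The resulting 7×18 matrix has rank 6, and its Smith normal form has invariant factors (1,1,1,1,1,1).

∂_2: C_2 → C_1 sends each 2-simplex [p,q,r] to [q,r] − [p,r] + [p,q]. For instance
  ∂[1,3,4] = [3,4] − [1,4] + [1,3],
  ∂[0,2,6] = [2,6] − [0,6] + [0,2].
The 18×12 boundary matrix has rank 12 and Smith normal form diag(1,1,1,1,1,1,1,1,1,1,1,2).

Reading off H_k = ker ∂_k / im ∂_{k+1}:

  H_0: rank C_0 − rank ∂_1 = 7 − 6 = 1, and the invariant factors of ∂_1 are all 1, so H_0 ≅ Z.
  H_1: rank ker ∂_1 − rank ∂_2 = (18 − 6) − 12 = 0, and ∂_2 has invariant factor 2 > 1, so H_1 ≅ Z/2Z.
  H_2: rank ker ∂_2 − rank ∂_3 = (12 − 12) − 0 = 0, and there is no ∂_3, so H_2 ≅ 0.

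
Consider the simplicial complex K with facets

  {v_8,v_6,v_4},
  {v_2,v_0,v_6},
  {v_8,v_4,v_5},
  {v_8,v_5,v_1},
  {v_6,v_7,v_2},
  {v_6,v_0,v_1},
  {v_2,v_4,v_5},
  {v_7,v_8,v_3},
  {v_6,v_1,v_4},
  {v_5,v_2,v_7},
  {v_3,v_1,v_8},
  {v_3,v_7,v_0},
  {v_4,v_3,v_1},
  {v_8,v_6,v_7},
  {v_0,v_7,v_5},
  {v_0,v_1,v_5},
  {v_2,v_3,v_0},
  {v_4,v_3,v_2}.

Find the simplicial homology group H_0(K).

H_0 ≅ Z.

Order the vertices as v_0 < v_1 < v_2 < v_3 < v_4 < v_5 < v_6 < v_7 < v_8. Listing each simplex with vertices in this order, K has dimension 2 with simplices:

  0-simplices (9): [v_0], [v_1], [v_2], [v_3], [v_4], [v_5], [v_6], [v_7], [v_8]
  1-simplices (27): (27 of them)
  2-simplices (18): (18 of them)

giving chain groups C_0 ≅ Z^9, C_1 ≅ Z^27, C_2 ≅ Z^18.

∂_1: C_1 → C_0 is given by ∂[p,q] = [q] − [p]. For instance
  ∂[v_2,v_4] = [v_4] − [v_2].
The resulting 9×27 matrix has rank 8, and its Smith normal form has invariant factors (1,1,1,1,1,1,1,1).

Boundary ∂_2: C_2 → C_1 maps a triangle to the signed sum of its edges. For instance
  ∂[v_1,v_3,v_4] = [v_3,v_4] − [v_1,v_4] + [v_1,v_3],
  ∂[v_4,v_5,v_8] = [v_5,v_8] − [v_4,v_8] + [v_4,v_5].
The 27×18 boundary matrix has rank 18 and Smith normal form diag(1,1,1,1,1,1,1,1,1,1,1,1,1,1,1,1,1,2).

Now H_k = ker ∂_k / im ∂_{k+1}, so:

  H_0: rank C_0 − rank ∂_1 = 9 − 8 = 1, and the invariant factors of ∂_1 are all 1, so H_0 ≅ Z.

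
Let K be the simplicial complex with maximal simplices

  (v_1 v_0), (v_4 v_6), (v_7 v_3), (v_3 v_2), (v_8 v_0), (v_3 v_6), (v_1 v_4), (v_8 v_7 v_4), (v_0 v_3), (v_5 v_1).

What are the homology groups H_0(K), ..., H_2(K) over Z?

Fix the vertex order v_0 < v_1 < v_2 < v_3 < v_4 < v_5 < v_6 < v_7 < v_8 and write every simplex with vertices in increasing order. Then dim K = 2 and the simplices of K are:

  0-simplices (9): [v_0], [v_1], [v_2], [v_3], [v_4], [v_5], [v_6], [v_7], [v_8]
  1-simplices (12): [v_0,v_1], [v_0,v_3], [v_0,v_8], [v_1,v_4], [v_1,v_5], [v_2,v_3], [v_3,v_6], [v_3,v_7], [v_4,v_6], [v_4,v_7], [v_4,v_8], [v_7,v_8]
  2-simplices (1): [v_4,v_7,v_8]

Hence C_0 ≅ Z^9, C_1 ≅ Z^12, C_2 ≅ Z^1.

Boundary ∂_1: C_1 → C_0 maps an edge to its endpoints' difference, ∂[p,q] = q − p.
The resulting 9×12 matrix has rank 8, and its Smith normal form has invariant factors (1,1,1,1,1,1,1,1).

∂_2: C_2 → C_1 acts by ∂[p,q,r] = [q,r] − [p,r] + [p,q]. For instance
  ∂[v_4,v_7,v_8] = [v_7,v_8] − [v_4,v_8] + [v_4,v_7].
The 12×1 boundary matrix has rank 1 and Smith normal form diag(1).

Computing H_k = (kernel of ∂_k) / (image of ∂_{k+1}):

  H_0: rank C_0 − rank ∂_1 = 9 − 8 = 1, and the invariant factors of ∂_1 are all 1, so H_0 ≅ Z.
  H_1: rank ker ∂_1 − rank ∂_2 = (12 − 8) − 1 = 3, and the invariant factors of ∂_2 are all 1, so H_1 ≅ Z^3.
  H_2: rank ker ∂_2 − rank ∂_3 = (1 − 1) − 0 = 0, and there is no ∂_3, so H_2 ≅ 0.

H_0 = Z,  H_1 = Z^3,  H_2 = 0.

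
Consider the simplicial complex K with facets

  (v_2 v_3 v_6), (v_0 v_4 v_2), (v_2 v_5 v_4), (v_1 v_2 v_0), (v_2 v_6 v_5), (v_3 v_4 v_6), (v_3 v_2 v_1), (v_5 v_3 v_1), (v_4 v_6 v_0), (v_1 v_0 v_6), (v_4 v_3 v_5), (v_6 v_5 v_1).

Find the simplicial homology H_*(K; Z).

Fix the vertex order v_0 < v_1 < v_2 < v_3 < v_4 < v_5 < v_6 and write every simplex with vertices in increasing order. Then dim K = 2 and the simplices of K are:

  0-simplices (7): [v_0], [v_1], [v_2], [v_3], [v_4], [v_5], [v_6]
  1-simplices (18): (18 of them)
  2-simplices (12): (12 of them)

giving chain groups C_0 ≅ Z^7, C_1 ≅ Z^18, C_2 ≅ Z^12.

∂_1: C_1 → C_0 sends each edge [p,q] (with p < q) to q − p. For instance
  ∂[v_3,v_4] = [v_4] − [v_3].
This gives a 7×18 integer matrix of rank 6; reducing to Smith normal form yields diagonal entries (1,1,1,1,1,1).

∂_2: C_2 → C_1 maps a triangle to the signed sum of its edges. For instance
  ∂[v_3,v_4,v_6] = [v_4,v_6] − [v_3,v_6] + [v_3,v_4],
  ∂[v_1,v_2,v_3] = [v_2,v_3] − [v_1,v_3] + [v_1,v_2].
The resulting 18×12 matrix has rank 12, and its Smith normal form has invariant factors (1,1,1,1,1,1,1,1,1,1,1,2).

Computing H_k = (kernel of ∂_k) / (image of ∂_{k+1}):

  H_0: rank C_0 − rank ∂_1 = 7 − 6 = 1, and the invariant factors of ∂_1 are all 1, so H_0 = Z.
  H_1: rank ker ∂_1 − rank ∂_2 = (18 − 6) − 12 = 0, and ∂_2 has invariant factor 2 > 1, so H_1 = Z/2.
  H_2: rank ker ∂_2 − rank ∂_3 = (12 − 12) − 0 = 0, and there is no ∂_3, so H_2 = 0.

As a check, the Euler characteristic is 7 − 18 + 12 = 1, which agrees with 1 − 0 + 0 = 1.

H_0 ≅ Z,  H_1 ≅ Z/2,  H_2 = 0.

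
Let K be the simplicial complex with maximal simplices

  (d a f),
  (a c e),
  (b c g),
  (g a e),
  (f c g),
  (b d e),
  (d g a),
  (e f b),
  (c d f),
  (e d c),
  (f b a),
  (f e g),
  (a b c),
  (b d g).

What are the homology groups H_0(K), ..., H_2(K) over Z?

Take the total order a < b < c < d < e < f < g on the vertex set. Then K (dimension 2) consists of the simplices:

  0-simplices (7): a, b, c, d, e, f, g
  1-simplices (21): ab, ac, ad, ae, af, ag, bc, bd, be, bf, bg, cd, ce, cf, cg, de, df, dg, ef, eg, fg
  2-simplices (14): abc, abf, ace, adf, adg, aeg, bcg, bde, bdg, bef, cde, cdf, cfg, efg

giving chain groups C_0 ≅ Z^7, C_1 ≅ Z^21, C_2 ≅ Z^14.

∂_1: C_1 → C_0 sends each edge [p,q] (with p < q) to q − p.
The resulting 7×21 matrix has rank 6, and its Smith normal form has invariant factors (1,1,1,1,1,1).

∂_2: C_2 → C_1 acts by ∂[p,q,r] = [q,r] − [p,r] + [p,q]. For instance
  ∂bef = ef − bf + be,
  ∂ace = ce − ae + ac.
The 21×14 boundary matrix has rank 13 and Smith normal form diag(1,1,1,1,1,1,1,1,1,1,1,1,1).

Reading off H_k = ker ∂_k / im ∂_{k+1}:

  H_0: rank C_0 − rank ∂_1 = 7 − 6 = 1, and the invariant factors of ∂_1 are all 1, so H_0 ≅ Z.
  H_1: rank ker ∂_1 − rank ∂_2 = (21 − 6) − 13 = 2, and the invariant factors of ∂_2 are all 1, so H_1 ≅ Z^2.
  H_2: rank ker ∂_2 − rank ∂_3 = (14 − 13) − 0 = 1, and there is no ∂_3, so H_2 ≅ Z.

H_0 ≅ Z,  H_1 ≅ Z^2,  H_2 ≅ Z.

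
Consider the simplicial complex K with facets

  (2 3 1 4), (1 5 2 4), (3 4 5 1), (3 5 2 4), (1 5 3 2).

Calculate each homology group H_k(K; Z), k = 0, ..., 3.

We work with the vertex ordering 1 < 2 < 3 < 4 < 5. The simplices of K, each written with vertices in increasing order, are:

  0-simplices (5): [1], [2], [3], [4], [5]
  1-simplices (10): [1,2], [1,3], [1,4], [1,5], [2,3], [2,4], [2,5], [3,4], [3,5], [4,5]
  2-simplices (10): [1,2,3], [1,2,4], [1,2,5], [1,3,4], [1,3,5], [1,4,5], [2,3,4], [2,3,5], [2,4,5], [3,4,5]
  3-simplices (5): [1,2,3,4], [1,2,3,5], [1,2,4,5], [1,3,4,5], [2,3,4,5]

Hence C_0 ≅ Z^5, C_1 ≅ Z^10, C_2 ≅ Z^10, C_3 ≅ Z^5.

Boundary ∂_1: C_1 → C_0 maps an edge to its endpoints' difference, ∂[p,q] = q − p. For instance
  ∂[3,5] = [5] − [3].
The 5×10 boundary matrix has rank 4 and Smith normal form diag(1,1,1,1).

∂_2: C_2 → C_1 maps a triangle to the signed sum of its edges. For instance
  ∂[3,4,5] = [4,5] − [3,5] + [3,4],
  ∂[1,3,4] = [3,4] − [1,4] + [1,3].
The resulting 10×10 matrix has rank 6, and its Smith normal form has invariant factors (1,1,1,1,1,1).

The boundary map ∂_3: C_3 → C_2 sends each 3-simplex σ to the alternating sum Σ_i (−1)^i (σ with its i-th vertex removed). For instance
  ∂[1,3,4,5] = [3,4,5] − [1,4,5] + [1,3,5] − [1,3,4],
  ∂[1,2,4,5] = [2,4,5] − [1,4,5] + [1,2,5] − [1,2,4].
The resulting 10×5 matrix has rank 4, and its Smith normal form has invariant factors (1,1,1,1).

From H_k ≅ ker(∂_k) / im(∂_{k+1}) we obtain:

  H_0: rank C_0 − rank ∂_1 = 5 − 4 = 1, and the invariant factors of ∂_1 are all 1, so H_0 = Z.
  H_1: rank ker ∂_1 − rank ∂_2 = (10 − 4) − 6 = 0, and the invariant factors of ∂_2 are all 1, so H_1 = 0.
  H_2: rank ker ∂_2 − rank ∂_3 = (10 − 6) − 4 = 0, and the invariant factors of ∂_3 are all 1, so H_2 = 0.
  H_3: rank ker ∂_3 − rank ∂_4 = (5 − 4) − 0 = 1, and there is no ∂_4, so H_3 = Z.

H_0 ≅ Z,  H_1 = 0,  H_2 = 0,  H_3 ≅ Z.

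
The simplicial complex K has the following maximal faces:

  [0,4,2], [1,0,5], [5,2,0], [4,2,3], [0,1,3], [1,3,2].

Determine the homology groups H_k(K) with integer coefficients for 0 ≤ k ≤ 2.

H_0 ≅ Z,  H_1 ≅ Z,  H_2 = 0.

K has 6 vertices, 12 edges, 6 triangles.
rank ∂_0 = 0, rank ∂_1 = 5 ⇒ b_0 = 6 − 0 − 5 = 1; all invariant factors of ∂_1 are 1 so no torsion. So H_0 = Z.
rank ∂_1 = 5, rank ∂_2 = 6 ⇒ b_1 = 12 − 5 − 6 = 1; all invariant factors of ∂_2 are 1 so no torsion. So H_1 = Z.
rank ∂_2 = 6, rank ∂_3 = 0 ⇒ b_2 = 6 − 6 − 0 = 0. So H_2 = 0.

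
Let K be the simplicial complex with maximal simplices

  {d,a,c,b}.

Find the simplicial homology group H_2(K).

Fix the vertex order a < b < c < d and write every simplex with vertices in increasing order. Then dim K = 3 and the simplices of K are:

  0-simplices (4): a, b, c, d
  1-simplices (6): ab, ac, ad, bc, bd, cd
  2-simplices (4): abc, abd, acd, bcd
  3-simplices (1): abcd

giving chain groups C_0 ≅ Z^4, C_1 ≅ Z^6, C_2 ≅ Z^4, C_3 ≅ Z^1.

∂_1: C_1 → C_0 maps an edge to its endpoints' difference, ∂[p,q] = q − p.
The resulting 4×6 matrix has rank 3, and its Smith normal form has invariant factors (1,1,1).

Boundary ∂_2: C_2 → C_1 sends each 2-simplex [p,q,r] to [q,r] − [p,r] + [p,q]. For instance
  ∂bcd = cd − bd + bc,
  ∂abd = bd − ad + ab.
The 6×4 boundary matrix has rank 3 and Smith normal form diag(1,1,1).

∂_3: C_3 → C_2 sends each 3-simplex σ to the alternating sum Σ_i (−1)^i (σ with its i-th vertex removed). For instance
  ∂abcd = bcd − acd + abd − abc.
The resulting 4×1 matrix has rank 1, and its Smith normal form has invariant factors (1).

From H_k ≅ ker(∂_k) / im(∂_{k+1}) we obtain:

  H_2: rank ker ∂_2 − rank ∂_3 = (4 − 3) − 1 = 0, and the invariant factors of ∂_3 are all 1, so H_2 = 0.

(K is a triangulation of the 3-simplex.)

H_2 ≅ 0.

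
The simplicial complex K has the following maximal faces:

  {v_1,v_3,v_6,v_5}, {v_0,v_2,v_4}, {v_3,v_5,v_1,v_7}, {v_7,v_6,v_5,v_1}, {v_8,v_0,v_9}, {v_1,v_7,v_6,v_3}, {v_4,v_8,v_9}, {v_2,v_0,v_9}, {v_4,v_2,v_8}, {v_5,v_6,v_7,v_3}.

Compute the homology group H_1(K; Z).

Order the vertices as v_0 < v_1 < v_2 < v_3 < v_4 < v_5 < v_6 < v_7 < v_8 < v_9. Listing each simplex with vertices in this order, K has dimension 3 with simplices:

  0-simplices (10): [v_0], [v_1], [v_2], [v_3], [v_4], [v_5], [v_6], [v_7], [v_8], [v_9]
  1-simplices (20): (20 of them)
  2-simplices (15): (15 of them)
  3-simplices (5): [v_1,v_3,v_5,v_6], [v_1,v_3,v_5,v_7], [v_1,v_3,v_6,v_7], [v_1,v_5,v_6,v_7], [v_3,v_5,v_6,v_7]

giving chain groups C_0 ≅ Z^10, C_1 ≅ Z^20, C_2 ≅ Z^15, C_3 ≅ Z^5.

∂_1: C_1 → C_0 is given by ∂[p,q] = [q] − [p].
The 10×20 boundary matrix has rank 8 and Smith normal form diag(1,1,1,1,1,1,1,1).

∂_2: C_2 → C_1 sends each 2-simplex [p,q,r] to [q,r] − [p,r] + [p,q]. For instance
  ∂[v_3,v_6,v_7] = [v_6,v_7] − [v_3,v_7] + [v_3,v_6],
  ∂[v_4,v_8,v_9] = [v_8,v_9] − [v_4,v_9] + [v_4,v_8].
The 20×15 boundary matrix has rank 11 and Smith normal form diag(1,1,1,1,1,1,1,1,1,1,1).

Boundary ∂_3: C_3 → C_2 sends each 3-simplex σ to the alternating sum Σ_i (−1)^i (σ with its i-th vertex removed). For instance
  ∂[v_1,v_3,v_5,v_6] = [v_3,v_5,v_6] − [v_1,v_5,v_6] + [v_1,v_3,v_6] − [v_1,v_3,v_5],
  ∂[v_1,v_3,v_6,v_7] = [v_3,v_6,v_7] − [v_1,v_6,v_7] + [v_1,v_3,v_7] − [v_1,v_3,v_6].
As a 15×5 matrix over Z this has rank 4, with invariant factors (1,1,1,1).

Reading off H_k = ker ∂_k / im ∂_{k+1}:

  H_1: rank ker ∂_1 − rank ∂_2 = (20 − 8) − 11 = 1, and the invariant factors of ∂_2 are all 1, so H_1 = Z.

H_1 ≅ Z.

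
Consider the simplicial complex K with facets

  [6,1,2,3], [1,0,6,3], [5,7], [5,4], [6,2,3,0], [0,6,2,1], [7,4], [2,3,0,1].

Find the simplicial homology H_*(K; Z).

K has 8 vertices, 13 edges, 10 triangles, 5 3-simplices.
rank ∂_0 = 0, rank ∂_1 = 6 ⇒ b_0 = 8 − 0 − 6 = 2; all invariant factors of ∂_1 are 1 so no torsion. So H_0 = Z^2.
rank ∂_1 = 6, rank ∂_2 = 6 ⇒ b_1 = 13 − 6 − 6 = 1; all invariant factors of ∂_2 are 1 so no torsion. So H_1 = Z.
rank ∂_2 = 6, rank ∂_3 = 4 ⇒ b_2 = 10 − 6 − 4 = 0; all invariant factors of ∂_3 are 1 so no torsion. So H_2 = 0.
rank ∂_3 = 4, rank ∂_4 = 0 ⇒ b_3 = 5 − 4 − 0 = 1. So H_3 = Z.

H_0 ≅ Z^2,  H_1 ≅ Z,  H_2 = 0,  H_3 ≅ Z.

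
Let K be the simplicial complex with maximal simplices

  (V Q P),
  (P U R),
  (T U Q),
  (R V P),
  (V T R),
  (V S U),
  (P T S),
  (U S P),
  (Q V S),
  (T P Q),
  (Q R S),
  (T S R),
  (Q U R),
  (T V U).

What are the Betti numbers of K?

We work with the vertex ordering P < Q < R < S < T < U < V. The simplices of K, each written with vertices in increasing order, are:

  0-simplices (7): P, Q, R, S, T, U, V
  1-simplices (21): PQ, PR, PS, PT, PU, PV, QR, QS, QT, QU, QV, RS, RT, RU, RV, ST, SU, SV, TU, TV, UV
  2-simplices (14): PQT, PQV, PRU, PRV, PST, PSU, QRS, QRU, QSV, QTU, RST, RTV, SUV, TUV

Hence C_0 ≅ Z^7, C_1 ≅ Z^21, C_2 ≅ Z^14.

Boundary ∂_1: C_1 → C_0 maps an edge to its endpoints' difference, ∂[p,q] = q − p.
This gives a 7×21 integer matrix of rank 6; reducing to Smith normal form yields diagonal entries (1,1,1,1,1,1).

Boundary ∂_2: C_2 → C_1 acts by ∂[p,q,r] = [q,r] − [p,r] + [p,q]. For instance
  ∂PQT = QT − PT + PQ,
  ∂QRS = RS − QS + QR.
The 21×14 boundary matrix has rank 13 and Smith normal form diag(1,1,1,1,1,1,1,1,1,1,1,1,1).

Computing H_k = (kernel of ∂_k) / (image of ∂_{k+1}):

  H_0: rank C_0 − rank ∂_1 = 7 − 6 = 1, and the invariant factors of ∂_1 are all 1, so H_0 = Z.
  H_1: rank ker ∂_1 − rank ∂_2 = (21 − 6) − 13 = 2, and the invariant factors of ∂_2 are all 1, so H_1 = Z^2.
  H_2: rank ker ∂_2 − rank ∂_3 = (14 − 13) − 0 = 1, and there is no ∂_3, so H_2 = Z.

Hence the Betti numbers are b_0 = 1, b_1 = 2, b_2 = 1.

b_0 = 1, b_1 = 2, b_2 = 1.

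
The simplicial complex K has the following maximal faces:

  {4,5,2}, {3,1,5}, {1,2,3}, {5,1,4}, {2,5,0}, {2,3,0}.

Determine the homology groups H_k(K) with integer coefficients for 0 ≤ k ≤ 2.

Order the vertices as 0 < 1 < 2 < 3 < 4 < 5. Listing each simplex with vertices in this order, K has dimension 2 with simplices:

  0-simplices (6): [0], [1], [2], [3], [4], [5]
  1-simplices (12): [0,2], [0,3], [0,5], [1,2], [1,3], [1,4], [1,5], [2,3], [2,4], [2,5], [3,5], [4,5]
  2-simplices (6): [0,2,3], [0,2,5], [1,2,3], [1,3,5], [1,4,5], [2,4,5]

so the chain groups are C_0 ≅ Z^6, C_1 ≅ Z^12, C_2 ≅ Z^6.

Boundary ∂_1: C_1 → C_0 is given by ∂[p,q] = [q] − [p]. For instance
  ∂[1,4] = [4] − [1].
The 6×12 boundary matrix has rank 5 and Smith normal form diag(1,1,1,1,1).

The boundary map ∂_2: C_2 → C_1 sends each 2-simplex [p,q,r] to [q,r] − [p,r] + [p,q]. For instance
  ∂[1,3,5] = [3,5] − [1,5] + [1,3],
  ∂[2,4,5] = [4,5] − [2,5] + [2,4].
The resulting 12×6 matrix has rank 6, and its Smith normal form has invariant factors (1,1,1,1,1,1).

Now H_k = ker ∂_k / im ∂_{k+1}, so:

  H_0: rank C_0 − rank ∂_1 = 6 − 5 = 1, and the invariant factors of ∂_1 are all 1, so H_0 = Z.
  H_1: rank ker ∂_1 − rank ∂_2 = (12 − 5) − 6 = 1, and the invariant factors of ∂_2 are all 1, so H_1 = Z.
  H_2: rank ker ∂_2 − rank ∂_3 = (6 − 6) − 0 = 0, and there is no ∂_3, so H_2 = 0.

As a check, the Euler characteristic is 6 − 12 + 6 = 0, which agrees with 1 − 1 + 0 = 0.
(K is a triangulation of the cylinder S^1 x I.)

H_0 = Z,  H_1 = Z,  H_2 = 0.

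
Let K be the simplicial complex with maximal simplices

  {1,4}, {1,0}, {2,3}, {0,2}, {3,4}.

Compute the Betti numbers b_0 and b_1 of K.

We work with the vertex ordering 0 < 1 < 2 < 3 < 4. The simplices of K, each written with vertices in increasing order, are:

  0-simplices (5): [0], [1], [2], [3], [4]
  1-simplices (5): [0,1], [0,2], [1,4], [2,3], [3,4]

giving chain groups C_0 ≅ Z^5, C_1 ≅ Z^5.

∂_1: C_1 → C_0 sends each edge [p,q] (with p < q) to q − p. For instance
  ∂[3,4] = [4] − [3].
The resulting 5×5 matrix has rank 4, and its Smith normal form has invariant factors (1,1,1,1).

Reading off H_k = ker ∂_k / im ∂_{k+1}:

  H_0: rank C_0 − rank ∂_1 = 5 − 4 = 1, and the invariant factors of ∂_1 are all 1, so H_0 ≅ Z.
  H_1: rank ker ∂_1 − rank ∂_2 = (5 − 4) − 0 = 1, and there is no ∂_2, so H_1 ≅ Z.

Hence the Betti numbers are b_0 = 1, b_1 = 1.

b_0 = 1, b_1 = 1.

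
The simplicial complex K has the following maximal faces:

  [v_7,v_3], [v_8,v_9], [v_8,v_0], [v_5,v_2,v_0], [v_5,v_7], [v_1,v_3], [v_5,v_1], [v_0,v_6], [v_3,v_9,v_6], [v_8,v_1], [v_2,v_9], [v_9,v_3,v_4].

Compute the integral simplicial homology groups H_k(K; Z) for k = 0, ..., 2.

We work with the vertex ordering v_0 < v_1 < v_2 < v_3 < v_4 < v_5 < v_6 < v_7 < v_8 < v_9. The simplices of K, each written with vertices in increasing order, are:

  0-simplices (10): [v_0], [v_1], [v_2], [v_3], [v_4], [v_5], [v_6], [v_7], [v_8], [v_9]
  1-simplices (17): (17 of them)
  2-simplices (3): [v_0,v_2,v_5], [v_3,v_4,v_9], [v_3,v_6,v_9]

Hence C_0 ≅ Z^10, C_1 ≅ Z^17, C_2 ≅ Z^3.

The boundary map ∂_1: C_1 → C_0 sends each edge [p,q] (with p < q) to q − p.
This gives a 10×17 integer matrix of rank 9; reducing to Smith normal form yields diagonal entries (1,1,1,1,1,1,1,1,1).

∂_2: C_2 → C_1 maps a triangle to the signed sum of its edges. For instance
  ∂[v_3,v_6,v_9] = [v_6,v_9] − [v_3,v_9] + [v_3,v_6],
  ∂[v_3,v_4,v_9] = [v_4,v_9] − [v_3,v_9] + [v_3,v_4].
The resulting 17×3 matrix has rank 3, and its Smith normal form has invariant factors (1,1,1).

Computing H_k = (kernel of ∂_k) / (image of ∂_{k+1}):

  H_0: rank C_0 − rank ∂_1 = 10 − 9 = 1, and the invariant factors of ∂_1 are all 1, so H_0 ≅ Z.
  H_1: rank ker ∂_1 − rank ∂_2 = (17 − 9) − 3 = 5, and the invariant factors of ∂_2 are all 1, so H_1 ≅ Z^5.
  H_2: rank ker ∂_2 − rank ∂_3 = (3 − 3) − 0 = 0, and there is no ∂_3, so H_2 ≅ 0.

As a check, the Euler characteristic is 10 − 17 + 3 = -4, which agrees with 1 − 5 + 0 = -4.

H_0 ≅ Z,  H_1 ≅ Z^5,  H_2 = 0.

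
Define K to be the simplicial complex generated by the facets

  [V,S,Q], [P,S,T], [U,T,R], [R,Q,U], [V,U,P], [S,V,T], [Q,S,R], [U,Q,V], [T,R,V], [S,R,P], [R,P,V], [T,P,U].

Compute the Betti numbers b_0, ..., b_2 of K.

Order the vertices as P < Q < R < S < T < U < V. Listing each simplex with vertices in this order, K has dimension 2 with simplices:

  0-simplices (7): P, Q, R, S, T, U, V
  1-simplices (18): PR, PS, PT, PU, PV, QR, QS, QU, QV, RS, RT, RU, RV, ST, SV, TU, TV, UV
  2-simplices (12): PRS, PRV, PST, PTU, PUV, QRS, QRU, QSV, QUV, RTU, RTV, STV

so the chain groups are C_0 ≅ Z^7, C_1 ≅ Z^18, C_2 ≅ Z^12.

∂_1: C_1 → C_0 sends each edge [p,q] (with p < q) to q − p. For instance
  ∂SV = V − S.
This gives a 7×18 integer matrix of rank 6; reducing to Smith normal form yields diagonal entries (1,1,1,1,1,1).

The boundary map ∂_2: C_2 → C_1 sends each 2-simplex [p,q,r] to [q,r] − [p,r] + [p,q]. For instance
  ∂QUV = UV − QV + QU,
  ∂PRS = RS − PS + PR.
This gives a 18×12 integer matrix of rank 12; reducing to Smith normal form yields diagonal entries (1,1,1,1,1,1,1,1,1,1,1,2).

From H_k ≅ ker(∂_k) / im(∂_{k+1}) we obtain:

  H_0: rank C_0 − rank ∂_1 = 7 − 6 = 1, and the invariant factors of ∂_1 are all 1, so H_0 ≅ Z.
  H_1: rank ker ∂_1 − rank ∂_2 = (18 − 6) − 12 = 0, and ∂_2 has invariant factor 2 > 1, so H_1 ≅ Z/2Z.
  H_2: rank ker ∂_2 − rank ∂_3 = (12 − 12) − 0 = 0, and there is no ∂_3, so H_2 ≅ 0.

Hence the Betti numbers are b_0 = 1, b_1 = 0, b_2 = 0.

b_0 = 1, b_1 = 0, b_2 = 0.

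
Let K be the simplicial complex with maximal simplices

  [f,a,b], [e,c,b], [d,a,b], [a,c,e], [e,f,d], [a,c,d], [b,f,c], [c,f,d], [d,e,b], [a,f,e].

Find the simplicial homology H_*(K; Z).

H_0 = Z,  H_1 = Z/2Z,  H_2 = 0.

Order the vertices as a < b < c < d < e < f. Listing each simplex with vertices in this order, K has dimension 2 with simplices:

  0-simplices (6): a, b, c, d, e, f
  1-simplices (15): ab, ac, ad, ae, af, bc, bd, be, bf, cd, ce, cf, de, df, ef
  2-simplices (10): abd, abf, acd, ace, aef, bce, bcf, bde, cdf, def

Hence C_0 ≅ Z^6, C_1 ≅ Z^15, C_2 ≅ Z^10.

The boundary map ∂_1: C_1 → C_0 sends each edge [p,q] (with p < q) to q − p.
The 6×15 boundary matrix has rank 5 and Smith normal form diag(1,1,1,1,1).

Boundary ∂_2: C_2 → C_1 sends each 2-simplex [p,q,r] to [q,r] − [p,r] + [p,q]. For instance
  ∂aef = ef − af + ae,
  ∂bcf = cf − bf + bc.
The 15×10 boundary matrix has rank 10 and Smith normal form diag(1,1,1,1,1,1,1,1,1,2).

Reading off H_k = ker ∂_k / im ∂_{k+1}:

  H_0: rank C_0 − rank ∂_1 = 6 − 5 = 1, and the invariant factors of ∂_1 are all 1, so H_0 ≅ Z.
  H_1: rank ker ∂_1 − rank ∂_2 = (15 − 5) − 10 = 0, and ∂_2 has invariant factor 2 > 1, so H_1 ≅ Z/2Z.
  H_2: rank ker ∂_2 − rank ∂_3 = (10 − 10) − 0 = 0, and there is no ∂_3, so H_2 ≅ 0.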